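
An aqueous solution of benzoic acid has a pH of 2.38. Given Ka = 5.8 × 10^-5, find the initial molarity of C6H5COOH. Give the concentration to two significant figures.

[H+] = 10^(-2.38) = 4.17 × 10^-3 M = x
Ka = x²/(C₀ − x) ⇒ C₀ = x + x²/Ka
C₀ = 4.17 × 10^-3 + (4.17 × 10^-3)²/(5.8 × 10^-5) = 3.04 × 10^-1 M

C₀ = 3.0 × 10^-1 M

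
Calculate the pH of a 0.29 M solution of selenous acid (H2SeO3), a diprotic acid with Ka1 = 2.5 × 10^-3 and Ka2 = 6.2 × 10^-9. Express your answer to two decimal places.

pH = 1.59

Ka1 ≫ Ka2, so treat the first dissociation as the only significant source of H+.
Ka1 = x²/(0.29 − x) = 2.5 × 10^-3
Solving the quadratic: x = (−Ka1 + √(Ka1² + 4·Ka1·C₀))/2 = 2.57 × 10^-2 M
pH = −log(2.57 × 10^-2) = 1.59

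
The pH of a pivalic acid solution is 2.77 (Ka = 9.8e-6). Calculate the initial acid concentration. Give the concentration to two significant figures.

C₀ = 3.0 × 10^-1 M

[H+] = 10^(-2.77) = 1.70 × 10^-3 M = x
Ka = x²/(C₀ − x) ⇒ C₀ = x + x²/Ka
C₀ = 1.70 × 10^-3 + (1.70 × 10^-3)²/(9.8 × 10^-6) = 2.97 × 10^-1 M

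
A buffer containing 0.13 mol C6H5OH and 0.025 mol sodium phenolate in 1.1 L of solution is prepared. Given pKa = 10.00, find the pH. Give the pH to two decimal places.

pH = 9.28

pH = pKa + log([A⁻]/[HA]) = 10.00 + log(0.025/0.13)
pH = 10.00 + (-0.716) = 9.28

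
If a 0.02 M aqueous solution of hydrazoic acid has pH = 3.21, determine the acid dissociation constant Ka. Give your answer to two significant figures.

Ka = 2.0 × 10^-5

[H+] = 10^(-3.21) = 6.17 × 10^-4 M
At equilibrium [HA] = 0.02 − 6.17 × 10^-4 = 1.94 × 10^-2 M
Ka = [H+][A-]/[HA] = (6.17 × 10^-4)² / 1.94 × 10^-2 = 2.0 × 10^-5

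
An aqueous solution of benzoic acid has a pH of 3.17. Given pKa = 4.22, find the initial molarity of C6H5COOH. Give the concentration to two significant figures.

C₀ = 8.3 × 10^-3 M

[H+] = 10^(-3.17) = 6.76 × 10^-4 M = x
Ka = 10^(−4.22) = 6.03 × 10^-5
Ka = x²/(C₀ − x) ⇒ C₀ = x + x²/Ka
C₀ = 6.76 × 10^-4 + (6.76 × 10^-4)²/(6.03 × 10^-5) = 8.25 × 10^-3 M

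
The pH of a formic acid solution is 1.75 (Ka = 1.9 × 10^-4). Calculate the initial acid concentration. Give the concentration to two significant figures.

C₀ = 1.7 M

[H+] = 10^(-1.75) = 1.78 × 10^-2 M = x
Ka = x²/(C₀ − x) ⇒ C₀ = x + x²/Ka
C₀ = 1.78 × 10^-2 + (1.78 × 10^-2)²/(1.9 × 10^-4) = 1.69 M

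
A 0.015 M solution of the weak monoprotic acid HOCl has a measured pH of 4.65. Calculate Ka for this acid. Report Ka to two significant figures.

[H+] = 10^(-4.65) = 2.24 × 10^-5 M
At equilibrium [HA] = 0.015 − 2.24 × 10^-5 = 1.50 × 10^-2 M
Ka = [H+][A-]/[HA] = (2.24 × 10^-5)² / 1.50 × 10^-2 = 3.3 × 10^-8

Ka = 3.3 × 10^-8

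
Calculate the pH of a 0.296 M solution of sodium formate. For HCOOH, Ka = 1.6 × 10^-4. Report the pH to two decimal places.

pH = 8.63

HCOO- is the conjugate base of the weak acid HCOOH.
Kb = Kw/Ka = 1.0×10^-14 / 1.6 × 10^-4 = 6.25 × 10^-11
From the ICE table, Kb = [OH-]²/(0.296 − [OH-]) = 6.25 × 10^-11.
Neglecting [OH-] in the denominator: [OH-] = √(6.25 × 10^-11 × 0.296) = 4.30 × 10^-6 M
pOH = −log(4.30 × 10^-6) = 5.37; pH = 14.00 − 5.37 = 8.63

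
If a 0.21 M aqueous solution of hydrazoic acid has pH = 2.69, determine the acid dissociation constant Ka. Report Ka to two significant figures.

[H+] = 10^(-2.69) = 2.04 × 10^-3 M
At equilibrium [HA] = 0.21 − 2.04 × 10^-3 = 2.08 × 10^-1 M
Ka = [H+][A-]/[HA] = (2.04 × 10^-3)² / 2.08 × 10^-1 = 2.0 × 10^-5

Ka = 2.0 × 10^-5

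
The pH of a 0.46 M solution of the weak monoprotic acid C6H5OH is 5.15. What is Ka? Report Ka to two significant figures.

Ka = 1.1 × 10^-10

[H+] = 10^(-5.15) = 7.08 × 10^-6 M
At equilibrium [HA] = 0.46 − 7.08 × 10^-6 = 4.60 × 10^-1 M
Ka = [H+][A-]/[HA] = (7.08 × 10^-6)² / 4.60 × 10^-1 = 1.1 × 10^-10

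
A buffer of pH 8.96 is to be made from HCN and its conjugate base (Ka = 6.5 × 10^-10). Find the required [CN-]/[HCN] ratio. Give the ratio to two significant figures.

pKa = -log(6.5 × 10^-10) = 9.187
pH = pKa + log(r) ⇒ log(r) = 8.96 − 9.187 = -0.227
r = [CN-]/[HCN] = 10^(-0.227) = 0.593

ratio = 0.59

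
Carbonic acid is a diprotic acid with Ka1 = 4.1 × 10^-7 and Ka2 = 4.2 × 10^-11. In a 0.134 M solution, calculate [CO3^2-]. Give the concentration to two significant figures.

4.2 × 10^-11 M

First ionization gives [H+] ≈ [HCO3-] = 2.34 × 10^-4 M.
Second step: Ka2 = [H+][CO3^2-]/[HCO3-] ≈ [CO3^2-] (since [H+] ≈ [HCO3-]).
So [CO3^2-] ≈ Ka2.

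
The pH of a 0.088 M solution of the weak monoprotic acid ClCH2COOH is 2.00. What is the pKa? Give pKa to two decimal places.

pKa = 2.89

[H+] = 10^(-2.00) = 1.00 × 10^-2 M
At equilibrium [HA] = 0.088 − 1.00 × 10^-2 = 7.80 × 10^-2 M
Ka = [H+][A-]/[HA] = (1.00 × 10^-2)² / 7.80 × 10^-2 = 1.28 × 10^-3
pKa = -log(1.28 × 10^-3) = 2.89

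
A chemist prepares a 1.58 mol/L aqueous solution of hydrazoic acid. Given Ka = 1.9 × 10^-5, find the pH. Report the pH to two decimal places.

pH = 2.26

HN3 ⇌ N3- + H+
From the ICE table, Ka = [H+]²/(1.58 − [H+]) = 1.9 × 10^-5.
Since Ka ≪ C₀, [H+] ≈ √(Ka·C₀) = 5.48 × 10^-3 M.
pH = −log[H+] = −log(5.48 × 10^-3) = 2.26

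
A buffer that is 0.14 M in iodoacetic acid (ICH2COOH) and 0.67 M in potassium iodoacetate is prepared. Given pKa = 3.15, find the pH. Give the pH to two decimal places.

Using pH = pKa + log([base]/[acid]) with [base]/[acid] = 0.67/0.14:
pH = 3.15 + (+0.680) = 3.83

pH = 3.83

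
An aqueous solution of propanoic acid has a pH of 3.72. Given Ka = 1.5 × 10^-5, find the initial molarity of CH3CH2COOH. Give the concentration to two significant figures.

[H+] = 10^(-3.72) = 1.91 × 10^-4 M = x
Ka = x²/(C₀ − x) ⇒ C₀ = x + x²/Ka
C₀ = 1.91 × 10^-4 + (1.91 × 10^-4)²/(1.5 × 10^-5) = 2.62 × 10^-3 M

C₀ = 2.6 × 10^-3 M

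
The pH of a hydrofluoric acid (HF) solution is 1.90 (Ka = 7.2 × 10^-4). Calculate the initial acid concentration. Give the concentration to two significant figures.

[H+] = 10^(-1.90) = 1.26 × 10^-2 M = x
Ka = x²/(C₀ − x) ⇒ C₀ = x + x²/Ka
C₀ = 1.26 × 10^-2 + (1.26 × 10^-2)²/(7.2 × 10^-4) = 2.33 × 10^-1 M

C₀ = 2.3 × 10^-1 M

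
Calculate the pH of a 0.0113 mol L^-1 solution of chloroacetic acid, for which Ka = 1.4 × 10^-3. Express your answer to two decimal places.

pH = 2.48

ClCH2COOH ⇌ ClCH2COO- + H+
Ka = x²/(0.0113 − x) = 1.4 × 10^-3
The 5% rule fails; solving x² + Ka·x − Ka·C₀ = 0 exactly:
x = (−Ka + √(Ka² + 4·Ka·C₀))/2 = 3.34 × 10^-3 M
pH = −log(3.34 × 10^-3) = 2.48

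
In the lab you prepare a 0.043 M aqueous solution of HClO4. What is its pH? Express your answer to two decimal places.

HClO4 is a strong acid and dissociates completely, so [H+] = 0.043 M.
pH = -log(0.043) = 1.37

pH = 1.37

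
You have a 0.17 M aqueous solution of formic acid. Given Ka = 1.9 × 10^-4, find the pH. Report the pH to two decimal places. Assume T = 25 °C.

HCOOH ⇌ HCOO- + H+
Ka = x²/(0.17 − x) = 1.9 × 10^-4
Neglecting x in the denominator: x = √(1.9 × 10^-4 × 0.17) = 5.68 × 10^-3 M
Check: 3.3% ionized — well under 5%, approximation valid.
pH = −log[H+] = −log(5.68 × 10^-3) = 2.25

pH = 2.25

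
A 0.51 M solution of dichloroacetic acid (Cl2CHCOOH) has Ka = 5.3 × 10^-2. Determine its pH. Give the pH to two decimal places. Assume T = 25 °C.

Cl2CHCOOH ⇌ Cl2CHCOO- + H+
Ka = [H+]²/(0.51 − [H+]) = 5.3 × 10^-2
[H+] is not negligible relative to C₀; solve [H+]² + 0.053·[H+] − 0.027 = 0.
[H+] = (−Ka + √(Ka² + 4·Ka·C₀))/2 = 1.40 × 10^-1 M
pH = −log[H+] = −log(1.40 × 10^-1) = 0.85

pH = 0.85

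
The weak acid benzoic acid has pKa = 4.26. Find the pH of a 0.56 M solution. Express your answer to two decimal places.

pH = 2.26

C6H5COOH ⇌ C6H5COO- + H+
Ka = 10^(−4.26) = 5.50 × 10^-5
Ka = x²/(0.56 − x) = 5.50 × 10^-5
Assume x ≪ 0.56: x ≈ √(5.50 × 10^-5 × 0.56) = 5.55 × 10^-3 M
pH = −log(5.55 × 10^-3) = 2.26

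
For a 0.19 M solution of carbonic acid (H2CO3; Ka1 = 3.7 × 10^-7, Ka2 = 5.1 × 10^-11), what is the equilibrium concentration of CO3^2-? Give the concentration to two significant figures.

First ionization gives [H+] ≈ [HCO3-] = 2.65 × 10^-4 M.
Second step: Ka2 = [H+][CO3^2-]/[HCO3-] ≈ [CO3^2-] (since [H+] ≈ [HCO3-]).
So [CO3^2-] ≈ Ka2.

5.1 × 10^-11 M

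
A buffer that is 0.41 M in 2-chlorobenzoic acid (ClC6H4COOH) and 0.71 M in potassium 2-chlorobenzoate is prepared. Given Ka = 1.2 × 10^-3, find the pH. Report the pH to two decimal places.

pH = 3.16

pKa = −log(1.2 × 10^-3) = 2.921
pH = pKa + log([A⁻]/[HA]) = 2.921 + log(0.71/0.41)
pH = 2.921 + (+0.238) = 3.16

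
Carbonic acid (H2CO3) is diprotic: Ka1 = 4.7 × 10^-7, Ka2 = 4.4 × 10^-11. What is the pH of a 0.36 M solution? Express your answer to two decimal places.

pH = 3.39

Since Ka1 ≫ Ka2, the first ionization dominates [H+].
Ka1 = x²/(0.36 − x) = 4.7 × 10^-7
x ≈ √(4.7 × 10^-7 × 0.36) = 4.11 × 10^-4 M
pH = −log(4.11 × 10^-4) = 3.39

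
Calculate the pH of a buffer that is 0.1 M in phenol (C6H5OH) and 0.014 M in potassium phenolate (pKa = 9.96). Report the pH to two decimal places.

pH = 9.11

Henderson–Hasselbalch: pH = pKa + log([C6H5O-]/[C6H5OH]) = 9.96 + log(0.014/0.1)
pH = 9.96 + (-0.854) = 9.11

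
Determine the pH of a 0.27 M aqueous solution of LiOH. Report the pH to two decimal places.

LiOH is a strong base; [OH-] = 0.27 M.
pOH = -log(0.27) = 0.57
pH = 14.00 - 0.57 = 13.43

pH = 13.43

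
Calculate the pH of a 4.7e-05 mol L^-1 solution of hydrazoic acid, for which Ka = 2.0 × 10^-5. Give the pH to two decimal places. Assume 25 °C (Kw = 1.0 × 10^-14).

pH = 4.65

HN3 ⇌ N3- + H+
From the ICE table, Ka = x²/(4.7e-05 − x) = 2.0 × 10^-5.
Here C₀/Ka ≈ 2.35, so the small-x approximation fails. Use the quadratic:
x = (−Ka + √(Ka² + 4·Ka·C₀))/2 = 2.22 × 10^-5 M
pH = −log(2.22 × 10^-5) = 4.65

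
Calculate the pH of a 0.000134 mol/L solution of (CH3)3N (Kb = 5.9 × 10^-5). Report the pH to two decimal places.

(CH3)3N + H2O ⇌ (CH3)3NH+ + OH-
Kb = x²/(0.000134 − x) = 5.9 × 10^-5
Here C₀/Kb ≈ 2.27, so the small-x approximation fails. Use the quadratic:
x = (−Kb + √(Kb² + 4·Kb·C₀))/2 = 6.42 × 10^-5 M
pOH = 4.19, so pH = 14.00 − pOH = 9.81

pH = 9.81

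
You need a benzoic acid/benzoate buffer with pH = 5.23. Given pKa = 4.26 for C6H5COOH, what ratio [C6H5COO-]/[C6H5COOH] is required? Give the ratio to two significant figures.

pH = pKa + log(r) ⇒ log(r) = 5.23 − 4.26 = +0.97
r = [C6H5COO-]/[C6H5COOH] = 10^(+0.97) = 9.33

ratio = 9.3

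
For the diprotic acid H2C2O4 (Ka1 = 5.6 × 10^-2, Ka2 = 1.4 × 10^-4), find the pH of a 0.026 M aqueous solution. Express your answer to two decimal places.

Since Ka1 ≫ Ka2, the first ionization dominates [H+].
Ka1 = x²/(0.026 − x) = 5.6 × 10^-2
Solving the quadratic: x = (−Ka1 + √(Ka1² + 4·Ka1·C₀))/2 = 1.93 × 10^-2 M
pH = −log(1.93 × 10^-2) = 1.71

pH = 1.71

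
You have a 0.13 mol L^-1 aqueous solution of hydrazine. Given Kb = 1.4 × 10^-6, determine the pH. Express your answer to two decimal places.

pH = 10.63

N2H4 + H2O ⇌ N2H5+ + OH-
From the ICE table, Kb = [OH-]²/(0.13 − [OH-]) = 1.4 × 10^-6.
Neglecting [OH-] in the denominator: [OH-] = √(1.4 × 10^-6 × 0.13) = 4.27 × 10^-4 M
pOH = 3.37, so pH = 14.00 − pOH = 10.63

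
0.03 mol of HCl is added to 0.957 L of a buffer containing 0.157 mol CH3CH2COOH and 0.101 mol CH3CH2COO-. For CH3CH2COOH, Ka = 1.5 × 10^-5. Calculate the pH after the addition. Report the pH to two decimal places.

pH = 4.40

Added H+ converts CH3CH2COO- to CH3CH2COOH: CH3CH2COOH → 0.187 mol, CH3CH2COO- → 0.071 mol.
pKa = −log(1.5 × 10^-5) = 4.824
pH = pKa + log([A⁻]/[HA]) = 4.824 + log(0.071/0.187) = 4.824 -0.421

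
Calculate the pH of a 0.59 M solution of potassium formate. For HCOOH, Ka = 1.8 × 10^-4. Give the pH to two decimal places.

pH = 8.76

HCOO- is the conjugate base of the weak acid HCOOH.
Kb = Kw/Ka = 1.0×10^-14 / 1.8 × 10^-4 = 5.56 × 10^-11
From the ICE table, Kb = [OH-]²/(0.59 − [OH-]) = 5.56 × 10^-11.
Assume [OH-] ≪ 0.59: [OH-] ≈ √(5.56 × 10^-11 × 0.59) = 5.73 × 10^-6 M
([OH-]/C₀ = 0.00097% < 5%, so the approximation holds.)
pOH = 5.24, so pH = 14.00 − pOH = 8.76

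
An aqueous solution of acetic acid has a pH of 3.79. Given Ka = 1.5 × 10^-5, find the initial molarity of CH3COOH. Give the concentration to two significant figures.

[H+] = 10^(-3.79) = 1.62 × 10^-4 M = x
Ka = x²/(C₀ − x) ⇒ C₀ = x + x²/Ka
C₀ = 1.62 × 10^-4 + (1.62 × 10^-4)²/(1.5 × 10^-5) = 1.91 × 10^-3 M

C₀ = 1.9 × 10^-3 M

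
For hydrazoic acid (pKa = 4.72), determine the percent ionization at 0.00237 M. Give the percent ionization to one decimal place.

HN3 ⇌ N3- + H+; let x = [H+] at equilibrium.
Ka = 10^(−4.72) = 1.91 × 10^-5
Solve x² + 1.91e-05x − 4.53e-08 = 0 → x = 2.03 × 10^-4 M
% ionization = x/C₀ × 100% = 2.03 × 10^-4/0.00237 × 100% = 8.6%

8.6%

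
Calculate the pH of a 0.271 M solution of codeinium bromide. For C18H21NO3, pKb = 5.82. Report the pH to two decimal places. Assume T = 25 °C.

C18H22NO3+ is the conjugate acid of the weak base C18H21NO3.
Kb = 10^(−5.82) = 1.51 × 10^-6
Ka = Kw/Kb = 1.0×10^-14 / 1.51 × 10^-6 = 6.62 × 10^-9
Ka = [H+]²/(0.271 − [H+]) = 6.62 × 10^-9
Assume [H+] ≪ 0.271: [H+] ≈ √(6.62 × 10^-9 × 0.271) = 4.24 × 10^-5 M
([H+]/C₀ = 0.016% < 5%, so the approximation holds.)
pH = −log[H+] = −log(4.24 × 10^-5) = 4.37

pH = 4.37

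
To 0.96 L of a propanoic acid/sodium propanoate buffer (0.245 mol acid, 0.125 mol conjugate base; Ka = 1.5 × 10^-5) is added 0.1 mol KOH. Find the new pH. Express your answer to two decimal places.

After neutralization: n(CH3CH2COOH) = 0.145 mol, n(CH3CH2COO-) = 0.225 mol.
pKa = −log(1.5 × 10^-5) = 4.824
pH = pKa + log([A⁻]/[HA]) = 4.824 + log(0.225/0.145) = 4.824 +0.191

pH = 5.01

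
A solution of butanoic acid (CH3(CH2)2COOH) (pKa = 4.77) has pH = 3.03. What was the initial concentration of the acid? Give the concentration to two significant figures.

[H+] = 10^(-3.03) = 9.33 × 10^-4 M = x
Ka = 10^(−4.77) = 1.70 × 10^-5
Ka = x²/(C₀ − x) ⇒ C₀ = x + x²/Ka
C₀ = 9.33 × 10^-4 + (9.33 × 10^-4)²/(1.70 × 10^-5) = 5.21 × 10^-2 M

C₀ = 5.2 × 10^-2 M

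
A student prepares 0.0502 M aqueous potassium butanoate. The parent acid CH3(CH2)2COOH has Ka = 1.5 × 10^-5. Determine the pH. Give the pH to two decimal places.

CH3(CH2)2COO- is the conjugate base of the weak acid CH3(CH2)2COOH.
Kb = Kw/Ka = 1.0×10^-14 / 1.5 × 10^-5 = 6.67 × 10^-10
From the ICE table, Kb = x²/(0.0502 − x) = 6.67 × 10^-10.
Since Kb ≪ C₀, x ≈ √(Kb·C₀) = 5.79 × 10^-6 M.
Check: 0.012% ionized — well under 5%, approximation valid.
pOH = −log(5.79 × 10^-6) = 5.24; pH = 14.00 − 5.24 = 8.76

pH = 8.76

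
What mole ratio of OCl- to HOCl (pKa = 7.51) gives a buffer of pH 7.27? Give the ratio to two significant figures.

pH = pKa + log(r) ⇒ log(r) = 7.27 − 7.51 = -0.24
r = [OCl-]/[HOCl] = 10^(-0.24) = 0.575

ratio = 0.58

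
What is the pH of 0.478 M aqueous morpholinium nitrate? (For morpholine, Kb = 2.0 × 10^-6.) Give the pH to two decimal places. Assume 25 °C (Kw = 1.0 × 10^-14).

pH = 4.31

C4H8ONH2+ is the conjugate acid of the weak base C4H8ONH.
Ka = Kw/Kb = 1.0×10^-14 / 2.0 × 10^-6 = 5.00 × 10^-9
Ka = x²/(0.478 − x) = 5.00 × 10^-9
Assume x ≪ 0.478: x ≈ √(5.00 × 10^-9 × 0.478) = 4.89 × 10^-5 M
Check: 0.01% ionized — well under 5%, approximation valid.
pH = −log(4.89 × 10^-5) = 4.31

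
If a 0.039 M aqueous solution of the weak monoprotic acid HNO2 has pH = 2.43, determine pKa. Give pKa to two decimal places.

pKa = 3.41

[H+] = 10^(-2.43) = 3.72 × 10^-3 M
At equilibrium [HA] = 0.039 − 3.72 × 10^-3 = 3.53 × 10^-2 M
Ka = [H+][A-]/[HA] = (3.72 × 10^-3)² / 3.53 × 10^-2 = 3.92 × 10^-4
pKa = -log(3.92 × 10^-4) = 3.41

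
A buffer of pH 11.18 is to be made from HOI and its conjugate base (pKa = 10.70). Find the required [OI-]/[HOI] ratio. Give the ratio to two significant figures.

pH = pKa + log(r) ⇒ log(r) = 11.18 − 10.70 = +0.48
r = [OI-]/[HOI] = 10^(+0.48) = 3.02

ratio = 3.0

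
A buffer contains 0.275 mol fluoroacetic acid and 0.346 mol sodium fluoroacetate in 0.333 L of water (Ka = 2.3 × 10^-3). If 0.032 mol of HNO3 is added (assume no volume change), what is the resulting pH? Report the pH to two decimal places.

pH = 2.65

Added H+ converts FCH2COO- to FCH2COOH: FCH2COOH → 0.307 mol, FCH2COO- → 0.314 mol.
pKa = −log(2.3 × 10^-3) = 2.638
pH = pKa + log(n_FCH2COO-/n_FCH2COOH) = 2.638 + log(0.314/0.307) = 2.638 + (+0.010)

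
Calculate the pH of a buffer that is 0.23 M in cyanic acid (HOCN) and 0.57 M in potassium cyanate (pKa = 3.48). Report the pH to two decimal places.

Using pH = pKa + log([base]/[acid]) with [base]/[acid] = 0.57/0.23:
pH = 3.48 + (+0.394) = 3.87

pH = 3.87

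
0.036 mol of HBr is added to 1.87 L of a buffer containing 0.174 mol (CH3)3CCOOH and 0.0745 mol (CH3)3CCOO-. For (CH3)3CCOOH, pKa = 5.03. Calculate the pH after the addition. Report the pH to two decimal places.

Added H+ converts (CH3)3CCOO- to (CH3)3CCOOH: (CH3)3CCOOH → 0.21 mol, (CH3)3CCOO- → 0.0385 mol.
pH = pKa + log(n_(CH3)3CCOO-/n_(CH3)3CCOOH) = 5.03 + log(0.0385/0.21) = 5.03 + (-0.737)

pH = 4.29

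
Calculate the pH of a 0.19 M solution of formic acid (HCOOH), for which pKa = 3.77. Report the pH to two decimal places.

pH = 2.25

HCOOH ⇌ HCOO- + H+
Ka = 10^(−3.77) = 1.70 × 10^-4
Ka = [H+]²/(0.19 − [H+]) = 1.70 × 10^-4
Neglecting [H+] in the denominator: [H+] = √(1.70 × 10^-4 × 0.19) = 5.68 × 10^-3 M
Check: 3% ionized — well under 5%, approximation valid.
pH = −log[H+] = −log(5.68 × 10^-3) = 2.25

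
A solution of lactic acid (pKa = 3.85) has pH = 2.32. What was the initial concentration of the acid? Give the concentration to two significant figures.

[H+] = 10^(-2.32) = 4.79 × 10^-3 M = x
Ka = 10^(−3.85) = 1.41 × 10^-4
Ka = x²/(C₀ − x) ⇒ C₀ = x + x²/Ka
C₀ = 4.79 × 10^-3 + (4.79 × 10^-3)²/(1.41 × 10^-4) = 1.68 × 10^-1 M

C₀ = 1.7 × 10^-1 M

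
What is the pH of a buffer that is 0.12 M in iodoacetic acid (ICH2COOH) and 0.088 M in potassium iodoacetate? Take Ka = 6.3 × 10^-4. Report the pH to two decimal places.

pH = 3.07

pKa = −log(6.3 × 10^-4) = 3.201
Using pH = pKa + log([base]/[acid]) with [base]/[acid] = 0.088/0.12:
pH = 3.201 + (-0.135) = 3.07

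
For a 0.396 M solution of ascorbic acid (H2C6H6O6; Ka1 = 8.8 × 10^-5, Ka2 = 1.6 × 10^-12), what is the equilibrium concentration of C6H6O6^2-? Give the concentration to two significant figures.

First ionization gives [H+] ≈ [HC6H6O6-] = 5.90 × 10^-3 M.
Second step: Ka2 = [H+][C6H6O6^2-]/[HC6H6O6-] ≈ [C6H6O6^2-] (since [H+] ≈ [HC6H6O6-]).
So [C6H6O6^2-] ≈ Ka2.

1.6 × 10^-12 M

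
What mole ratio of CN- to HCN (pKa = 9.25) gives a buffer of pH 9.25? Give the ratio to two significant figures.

ratio = 1.0

pH = pKa + log(r) ⇒ log(r) = 9.25 − 9.25 = +0.00
r = [CN-]/[HCN] = 10^(+0.00) = 1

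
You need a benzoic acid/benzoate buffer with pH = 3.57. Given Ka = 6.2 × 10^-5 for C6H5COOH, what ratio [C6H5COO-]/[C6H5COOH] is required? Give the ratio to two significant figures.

ratio = 0.23

pKa = -log(6.2 × 10^-5) = 4.208
pH = pKa + log(r) ⇒ log(r) = 3.57 − 4.208 = -0.638
r = [C6H5COO-]/[C6H5COOH] = 10^(-0.638) = 0.23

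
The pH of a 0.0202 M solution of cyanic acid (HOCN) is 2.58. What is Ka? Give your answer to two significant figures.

[H+] = 10^(-2.58) = 2.63 × 10^-3 M
At equilibrium [HA] = 0.0202 − 2.63 × 10^-3 = 1.76 × 10^-2 M
Ka = [H+][A-]/[HA] = (2.63 × 10^-3)² / 1.76 × 10^-2 = 3.9 × 10^-4

Ka = 3.9 × 10^-4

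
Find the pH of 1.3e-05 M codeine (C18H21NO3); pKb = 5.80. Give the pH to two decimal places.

C18H21NO3 + H2O ⇌ C18H22NO3+ + OH-
Kb = 10^(−5.80) = 1.58 × 10^-6
From the ICE table, Kb = [OH-]²/(1.3e-05 − [OH-]) = 1.58 × 10^-6.
Here C₀/Kb ≈ 8.23, so the small-[OH-] approximation fails. Use the quadratic:
[OH-] = [−1.58e-06 + √(1.58e-06² + 8.22e-11)]/2 = 3.81 × 10^-6 M
pOH = −log(3.81 × 10^-6) = 5.42; pH = 14.00 − 5.42 = 8.58

pH = 8.58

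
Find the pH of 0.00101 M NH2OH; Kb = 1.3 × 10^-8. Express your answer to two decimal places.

pH = 8.56

NH2OH + H2O ⇌ NH3OH+ + OH-
Let x = [OH-] at equilibrium. Kb = x²/(0.00101 − x).
Neglecting x in the denominator: x = √(1.3 × 10^-8 × 0.00101) = 3.62 × 10^-6 M
(x/C₀ = 0.36% < 5%, so the approximation holds.)
pOH = −log(3.62 × 10^-6) = 5.44; pH = 14.00 − 5.44 = 8.56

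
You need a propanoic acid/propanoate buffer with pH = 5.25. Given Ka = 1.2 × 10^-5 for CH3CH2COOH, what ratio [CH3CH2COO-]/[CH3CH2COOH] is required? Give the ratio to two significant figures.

ratio = 2.1

pKa = -log(1.2 × 10^-5) = 4.921
pH = pKa + log(r) ⇒ log(r) = 5.25 − 4.921 = +0.329
r = [CH3CH2COO-]/[CH3CH2COOH] = 10^(+0.329) = 2.13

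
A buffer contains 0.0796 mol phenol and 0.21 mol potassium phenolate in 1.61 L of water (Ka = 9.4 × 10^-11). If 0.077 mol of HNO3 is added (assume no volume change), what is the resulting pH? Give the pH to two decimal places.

Added H+ converts C6H5O- to C6H5OH: C6H5OH → 0.157 mol, C6H5O- → 0.133 mol.
pKa = −log(9.4 × 10^-11) = 10.027
Henderson–Hasselbalch with mole ratio 0.133/0.157: pH = 10.027 + (-0.072)

pH = 9.96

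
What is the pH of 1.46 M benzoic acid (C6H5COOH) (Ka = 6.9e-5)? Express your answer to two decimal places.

pH = 2.00

C6H5COOH ⇌ C6H5COO- + H+
Ka = x²/(1.46 − x) = 6.9 × 10^-5
Neglecting x in the denominator: x = √(6.9 × 10^-5 × 1.46) = 1.00 × 10^-2 M
(x/C₀ = 0.69% < 5%, so the approximation holds.)
pH = −log[H+] = −log(1.00 × 10^-2) = 2.00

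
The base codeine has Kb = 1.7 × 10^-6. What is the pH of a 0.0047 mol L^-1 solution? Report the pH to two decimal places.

pH = 9.95

C18H21NO3 + H2O ⇌ C18H22NO3+ + OH-
Kb = x²/(0.0047 − x) = 1.7 × 10^-6
Neglecting x in the denominator: x = √(1.7 × 10^-6 × 0.0047) = 8.94 × 10^-5 M
pOH = −log(8.94 × 10^-5) = 4.05; pH = 14.00 − 4.05 = 9.95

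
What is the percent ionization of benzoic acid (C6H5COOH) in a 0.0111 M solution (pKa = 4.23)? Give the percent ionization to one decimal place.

7.0%

C6H5COOH ⇌ C6H5COO- + H+; let x = [H+] at equilibrium.
Ka = 10^(−4.23) = 5.89 × 10^-5
Solve x² + 5.89e-05x − 6.54e-07 = 0 → x = 7.80 × 10^-4 M
Fraction ionized = 7.80 × 10^-4 / 0.0111 = 0.0703 → 7.0%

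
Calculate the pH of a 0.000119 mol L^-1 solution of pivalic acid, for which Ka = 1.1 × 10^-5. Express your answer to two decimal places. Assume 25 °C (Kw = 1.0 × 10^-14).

pH = 4.51

(CH3)3CCOOH ⇌ (CH3)3CCOO- + H+
Let x = [H+] at equilibrium. Ka = x²/(0.000119 − x).
The 5% rule fails; solving x² + Ka·x − Ka·C₀ = 0 exactly:
x = (−Ka + √(Ka² + 4·Ka·C₀))/2 = 3.11 × 10^-5 M
pH = −log(3.11 × 10^-5) = 4.51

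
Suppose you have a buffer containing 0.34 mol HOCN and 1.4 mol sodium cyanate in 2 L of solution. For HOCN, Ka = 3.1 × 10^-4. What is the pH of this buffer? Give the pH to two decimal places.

pKa = −log(3.1 × 10^-4) = 3.509
Henderson–Hasselbalch: pH = pKa + log([OCN-]/[HOCN]) = 3.509 + log(1.4/0.34)
pH = 3.509 + (+0.615) = 4.12

pH = 4.12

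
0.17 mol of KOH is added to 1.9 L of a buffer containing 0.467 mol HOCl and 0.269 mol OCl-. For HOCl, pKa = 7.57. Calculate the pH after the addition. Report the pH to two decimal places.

pH = 7.74

After neutralization: n(HOCl) = 0.297 mol, n(OCl-) = 0.439 mol.
Henderson–Hasselbalch with mole ratio 0.439/0.297: pH = 7.57 + (+0.170)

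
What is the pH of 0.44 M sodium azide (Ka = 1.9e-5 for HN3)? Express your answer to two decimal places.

pH = 9.18

N3- is the conjugate base of the weak acid HN3.
Kb = Kw/Ka = 1.0×10^-14 / 1.9 × 10^-5 = 5.26 × 10^-10
Let x = [OH-] at equilibrium. Kb = x²/(0.44 − x).
Neglecting x in the denominator: x = √(5.26 × 10^-10 × 0.44) = 1.52 × 10^-5 M
pOH = −log(1.52 × 10^-5) = 4.82; pH = 14.00 − 4.82 = 9.18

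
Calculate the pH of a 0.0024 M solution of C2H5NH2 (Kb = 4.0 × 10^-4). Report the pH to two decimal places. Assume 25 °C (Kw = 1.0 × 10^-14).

pH = 10.90

C2H5NH2 + H2O ⇌ C2H5NH3+ + OH-
Let x = [OH-] at equilibrium. Kb = x²/(0.0024 − x).
x is not negligible relative to C₀; solve x² + 0.0004·x − 9.6e-07 = 0.
x = [−0.0004 + √(0.0004² + 3.84e-06)]/2 = 8.00 × 10^-4 M
pOH = 3.10, so pH = 14.00 − pOH = 10.90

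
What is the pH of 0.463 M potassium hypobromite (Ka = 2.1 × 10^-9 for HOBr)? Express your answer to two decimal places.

OBr- is the conjugate base of the weak acid HOBr.
Kb = Kw/Ka = 1.0×10^-14 / 2.1 × 10^-9 = 4.76 × 10^-6
Kb = x²/(0.463 − x) = 4.76 × 10^-6
Since Kb ≪ C₀, x ≈ √(Kb·C₀) = 1.48 × 10^-3 M.
Check: 0.32% ionized — well under 5%, approximation valid.
pOH = −log(1.48 × 10^-3) = 2.83; pH = 14.00 − 2.83 = 11.17

pH = 11.17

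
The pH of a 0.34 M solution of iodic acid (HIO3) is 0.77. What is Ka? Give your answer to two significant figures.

[H+] = 10^(-0.77) = 1.70 × 10^-1 M
At equilibrium [HA] = 0.34 − 1.70 × 10^-1 = 1.70 × 10^-1 M
Ka = [H+][A-]/[HA] = (1.70 × 10^-1)² / 1.70 × 10^-1 = 1.7 × 10^-1

Ka = 1.7 × 10^-1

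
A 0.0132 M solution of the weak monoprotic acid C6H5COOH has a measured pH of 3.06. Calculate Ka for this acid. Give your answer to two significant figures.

Ka = 6.2 × 10^-5

[H+] = 10^(-3.06) = 8.71 × 10^-4 M
At equilibrium [HA] = 0.0132 − 8.71 × 10^-4 = 1.23 × 10^-2 M
Ka = [H+][A-]/[HA] = (8.71 × 10^-4)² / 1.23 × 10^-2 = 6.2 × 10^-5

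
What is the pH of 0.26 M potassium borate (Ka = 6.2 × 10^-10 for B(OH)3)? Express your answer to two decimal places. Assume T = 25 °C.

pH = 11.31

B(OH)4- is the conjugate base of the weak acid B(OH)3.
Kb = Kw/Ka = 1.0×10^-14 / 6.2 × 10^-10 = 1.61 × 10^-5
Let x = [OH-] at equilibrium. Kb = x²/(0.26 − x).
Since Kb ≪ C₀, x ≈ √(Kb·C₀) = 2.05 × 10^-3 M.
pOH = −log(2.05 × 10^-3) = 2.69; pH = 14.00 − 2.69 = 11.31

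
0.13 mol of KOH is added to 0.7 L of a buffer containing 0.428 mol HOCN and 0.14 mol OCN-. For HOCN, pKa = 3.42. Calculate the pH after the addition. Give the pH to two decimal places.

OH- converts HOCN to OCN-: HOCN → 0.298 mol, OCN- → 0.27 mol.
pH = pKa + log([A⁻]/[HA]) = 3.42 + log(0.27/0.298) = 3.42 -0.043

pH = 3.38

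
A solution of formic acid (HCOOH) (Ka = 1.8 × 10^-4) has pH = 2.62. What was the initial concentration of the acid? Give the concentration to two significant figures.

C₀ = 3.4 × 10^-2 M

[H+] = 10^(-2.62) = 2.40 × 10^-3 M = x
Ka = x²/(C₀ − x) ⇒ C₀ = x + x²/Ka
C₀ = 2.40 × 10^-3 + (2.40 × 10^-3)²/(1.8 × 10^-4) = 3.44 × 10^-2 M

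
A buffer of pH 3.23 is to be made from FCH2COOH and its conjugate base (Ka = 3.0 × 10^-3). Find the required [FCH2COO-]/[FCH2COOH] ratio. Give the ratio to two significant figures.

pKa = -log(3.0 × 10^-3) = 2.523
pH = pKa + log(r) ⇒ log(r) = 3.23 − 2.523 = +0.707
r = [FCH2COO-]/[FCH2COOH] = 10^(+0.707) = 5.09

ratio = 5.1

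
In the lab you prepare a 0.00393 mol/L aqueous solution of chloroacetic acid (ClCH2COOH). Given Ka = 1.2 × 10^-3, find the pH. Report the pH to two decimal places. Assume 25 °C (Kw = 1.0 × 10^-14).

ClCH2COOH ⇌ ClCH2COO- + H+
From the ICE table, Ka = [H+]²/(0.00393 − [H+]) = 1.2 × 10^-3.
Here C₀/Ka ≈ 3.28, so the small-[H+] approximation fails. Use the quadratic:
[H+] = [−0.0012 + √(0.0012² + 1.89e-05)]/2 = 1.65 × 10^-3 M
pH = −log[H+] = −log(1.65 × 10^-3) = 2.78

pH = 2.78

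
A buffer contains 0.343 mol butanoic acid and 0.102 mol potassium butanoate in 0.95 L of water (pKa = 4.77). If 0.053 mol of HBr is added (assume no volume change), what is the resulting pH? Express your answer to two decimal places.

pH = 3.86

After neutralization: n(CH3(CH2)2COOH) = 0.396 mol, n(CH3(CH2)2COO-) = 0.049 mol.
Henderson–Hasselbalch with mole ratio 0.049/0.396: pH = 4.77 + (-0.907)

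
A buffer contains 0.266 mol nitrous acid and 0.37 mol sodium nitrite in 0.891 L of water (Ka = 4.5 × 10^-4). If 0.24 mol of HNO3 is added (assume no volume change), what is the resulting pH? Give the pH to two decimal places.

pH = 2.76

After neutralization: n(HNO2) = 0.506 mol, n(NO2-) = 0.13 mol.
pKa = −log(4.5 × 10^-4) = 3.347
pH = pKa + log(n_NO2-/n_HNO2) = 3.347 + log(0.13/0.506) = 3.347 + (-0.590)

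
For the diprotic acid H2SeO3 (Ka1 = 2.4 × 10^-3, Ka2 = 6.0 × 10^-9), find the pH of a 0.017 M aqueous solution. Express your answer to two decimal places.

pH = 2.28

Since Ka1 ≫ Ka2, the first ionization dominates [H+].
Ka1 = x²/(0.017 − x) = 2.4 × 10^-3
Solving the quadratic: x = (−Ka1 + √(Ka1² + 4·Ka1·C₀))/2 = 5.30 × 10^-3 M
pH = −log(5.30 × 10^-3) = 2.28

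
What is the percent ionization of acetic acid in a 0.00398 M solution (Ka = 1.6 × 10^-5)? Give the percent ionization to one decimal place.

CH3COOH ⇌ CH3COO- + H+; let x = [H+] at equilibrium.
Solve x² + 1.6e-05x − 6.37e-08 = 0 → x = 2.44 × 10^-4 M
Fraction ionized = 2.44 × 10^-4 / 0.00398 = 0.0613 → 6.1%

6.1%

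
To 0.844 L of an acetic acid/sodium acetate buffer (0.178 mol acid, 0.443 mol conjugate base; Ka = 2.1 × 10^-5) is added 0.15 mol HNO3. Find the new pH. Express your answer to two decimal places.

pH = 4.63

Added H+ converts CH3COO- to CH3COOH: CH3COOH → 0.328 mol, CH3COO- → 0.293 mol.
pKa = −log(2.1 × 10^-5) = 4.678
pH = pKa + log([A⁻]/[HA]) = 4.678 + log(0.293/0.328) = 4.678 -0.049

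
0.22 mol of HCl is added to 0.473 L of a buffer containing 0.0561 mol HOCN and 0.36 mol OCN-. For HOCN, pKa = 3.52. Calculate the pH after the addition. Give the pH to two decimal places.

Added H+ converts OCN- to HOCN: HOCN → 0.276 mol, OCN- → 0.14 mol.
Henderson–Hasselbalch with mole ratio 0.14/0.276: pH = 3.52 + (-0.295)

pH = 3.23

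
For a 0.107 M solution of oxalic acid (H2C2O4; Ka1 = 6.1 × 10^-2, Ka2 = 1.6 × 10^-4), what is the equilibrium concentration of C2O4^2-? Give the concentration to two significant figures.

1.6 × 10^-4 M

First ionization gives [H+] ≈ [HC2O4-] = 5.59 × 10^-2 M.
Second step: Ka2 = [H+][C2O4^2-]/[HC2O4-] ≈ [C2O4^2-] (since [H+] ≈ [HC2O4-]).
So [C2O4^2-] ≈ Ka2.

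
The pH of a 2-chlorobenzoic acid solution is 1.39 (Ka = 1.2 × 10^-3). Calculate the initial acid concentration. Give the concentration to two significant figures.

C₀ = 1.4 M

[H+] = 10^(-1.39) = 4.07 × 10^-2 M = x
Ka = x²/(C₀ − x) ⇒ C₀ = x + x²/Ka
C₀ = 4.07 × 10^-2 + (4.07 × 10^-2)²/(1.2 × 10^-3) = 1.42 M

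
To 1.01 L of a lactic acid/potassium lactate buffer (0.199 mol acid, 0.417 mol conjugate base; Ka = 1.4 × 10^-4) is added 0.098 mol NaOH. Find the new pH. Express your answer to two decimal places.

After neutralization: n(CH3CH(OH)COOH) = 0.101 mol, n(CH3CH(OH)COO-) = 0.515 mol.
pKa = −log(1.4 × 10^-4) = 3.854
Henderson–Hasselbalch with mole ratio 0.515/0.101: pH = 3.854 + (+0.707)

pH = 4.56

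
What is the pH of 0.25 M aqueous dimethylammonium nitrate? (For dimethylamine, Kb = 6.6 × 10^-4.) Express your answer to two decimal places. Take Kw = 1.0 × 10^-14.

pH = 5.71

(CH3)2NH2+ is the conjugate acid of the weak base (CH3)2NH.
Ka = Kw/Kb = 1.0×10^-14 / 6.6 × 10^-4 = 1.52 × 10^-11
From the ICE table, Ka = [H+]²/(0.25 − [H+]) = 1.52 × 10^-11.
Neglecting [H+] in the denominator: [H+] = √(1.52 × 10^-11 × 0.25) = 1.95 × 10^-6 M
Check: 0.00078% ionized — well under 5%, approximation valid.
pH = −log[H+] = −log(1.95 × 10^-6) = 5.71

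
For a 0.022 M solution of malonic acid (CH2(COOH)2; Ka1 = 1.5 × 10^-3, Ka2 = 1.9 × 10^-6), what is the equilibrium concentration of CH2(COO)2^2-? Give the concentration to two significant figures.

1.9 × 10^-6 M

First ionization gives [H+] ≈ [CH2(COOH)COO-] = 5.04 × 10^-3 M.
Second step: Ka2 = [H+][CH2(COO)2^2-]/[CH2(COOH)COO-] ≈ [CH2(COO)2^2-] (since [H+] ≈ [CH2(COOH)COO-]).
So [CH2(COO)2^2-] ≈ Ka2.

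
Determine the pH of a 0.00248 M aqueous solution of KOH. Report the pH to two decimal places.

pH = 11.39

KOH is a strong base; [OH-] = 0.00248 M.
pOH = -log(0.00248) = 2.61
pH = 14.00 - 2.61 = 11.39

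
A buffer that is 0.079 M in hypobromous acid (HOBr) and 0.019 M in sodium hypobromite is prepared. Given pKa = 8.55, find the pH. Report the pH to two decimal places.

pH = 7.93

Using pH = pKa + log([base]/[acid]) with [base]/[acid] = 0.019/0.079:
pH = 8.55 + (-0.619) = 7.93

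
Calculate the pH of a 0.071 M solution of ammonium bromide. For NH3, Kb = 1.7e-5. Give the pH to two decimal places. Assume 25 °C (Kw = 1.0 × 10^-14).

NH4+ is the conjugate acid of the weak base NH3.
Ka = Kw/Kb = 1.0×10^-14 / 1.7 × 10^-5 = 5.88 × 10^-10
Ka = [H+]²/(0.071 − [H+]) = 5.88 × 10^-10
Assume [H+] ≪ 0.071: [H+] ≈ √(5.88 × 10^-10 × 0.071) = 6.46 × 10^-6 M
Check: 0.0091% ionized — well under 5%, approximation valid.
pH = −log(6.46 × 10^-6) = 5.19

pH = 5.19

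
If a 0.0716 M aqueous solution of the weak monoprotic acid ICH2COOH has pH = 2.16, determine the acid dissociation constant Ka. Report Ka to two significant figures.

Ka = 7.4 × 10^-4

[H+] = 10^(-2.16) = 6.92 × 10^-3 M
At equilibrium [HA] = 0.0716 − 6.92 × 10^-3 = 6.47 × 10^-2 M
Ka = [H+][A-]/[HA] = (6.92 × 10^-3)² / 6.47 × 10^-2 = 7.4 × 10^-4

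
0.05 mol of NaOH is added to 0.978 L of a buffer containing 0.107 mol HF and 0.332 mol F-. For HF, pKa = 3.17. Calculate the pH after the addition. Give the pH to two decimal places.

pH = 4.00

After neutralization: n(HF) = 0.057 mol, n(F-) = 0.382 mol.
pH = pKa + log(n_F-/n_HF) = 3.17 + log(0.382/0.057) = 3.17 + (+0.826)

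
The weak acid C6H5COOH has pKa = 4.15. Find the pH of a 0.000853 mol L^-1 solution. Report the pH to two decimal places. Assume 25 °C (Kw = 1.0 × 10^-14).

pH = 3.67

C6H5COOH ⇌ C6H5COO- + H+
Ka = 10^(−4.15) = 7.08 × 10^-5
Ka = [H+]²/(0.000853 − [H+]) = 7.08 × 10^-5
[H+] is not negligible relative to C₀; solve [H+]² + 7.08e-05·[H+] − 6.04e-08 = 0.
[H+] = [−7.08e-05 + √(7.08e-05² + 2.42e-07)]/2 = 2.13 × 10^-4 M
pH = −log(2.13 × 10^-4) = 3.67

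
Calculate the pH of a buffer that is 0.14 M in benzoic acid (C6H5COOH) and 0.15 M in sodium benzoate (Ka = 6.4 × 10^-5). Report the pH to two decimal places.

pH = 4.22

pKa = −log(6.4 × 10^-5) = 4.194
pH = pKa + log([A⁻]/[HA]) = 4.194 + log(0.15/0.14)
pH = 4.194 + (+0.030) = 4.22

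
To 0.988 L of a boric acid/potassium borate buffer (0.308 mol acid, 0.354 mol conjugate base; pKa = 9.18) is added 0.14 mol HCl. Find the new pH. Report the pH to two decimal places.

pH = 8.86

Added H+ converts B(OH)4- to B(OH)3: B(OH)3 → 0.448 mol, B(OH)4- → 0.214 mol.
pH = pKa + log(n_B(OH)4-/n_B(OH)3) = 9.18 + log(0.214/0.448) = 9.18 + (-0.321)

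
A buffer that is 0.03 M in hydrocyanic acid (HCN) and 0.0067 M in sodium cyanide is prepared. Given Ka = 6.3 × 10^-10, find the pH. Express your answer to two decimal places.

pKa = −log(6.3 × 10^-10) = 9.201
Using pH = pKa + log([base]/[acid]) with [base]/[acid] = 0.0067/0.03:
pH = 9.201 + (-0.651) = 8.55

pH = 8.55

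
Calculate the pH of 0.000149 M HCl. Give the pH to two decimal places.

pH = 3.83

HCl is a strong acid and dissociates completely, so [H+] = 0.000149 M.
pH = -log(0.000149) = 3.83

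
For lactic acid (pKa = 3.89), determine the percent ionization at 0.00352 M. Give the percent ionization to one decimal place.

CH3CH(OH)COOH ⇌ CH3CH(OH)COO- + H+; let x = [H+] at equilibrium.
Ka = 10^(−3.89) = 1.29 × 10^-4
Ka = x²/(C₀ − x); solving the quadratic gives x = 6.12 × 10^-4 M.
% ionization = x/C₀ × 100% = 6.12 × 10^-4/0.00352 × 100% = 17.4%

17.4%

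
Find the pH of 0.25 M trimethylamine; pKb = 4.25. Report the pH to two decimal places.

pH = 11.57

(CH3)3N + H2O ⇌ (CH3)3NH+ + OH-
Kb = 10^(−4.25) = 5.62 × 10^-5
From the ICE table, Kb = [OH-]²/(0.25 − [OH-]) = 5.62 × 10^-5.
Assume [OH-] ≪ 0.25: [OH-] ≈ √(5.62 × 10^-5 × 0.25) = 3.75 × 10^-3 M
Check: 1.5% ionized — well under 5%, approximation valid.
pOH = 2.43, so pH = 14.00 − pOH = 11.57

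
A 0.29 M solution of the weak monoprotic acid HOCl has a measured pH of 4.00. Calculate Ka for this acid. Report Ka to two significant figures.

[H+] = 10^(-4.00) = 1.00 × 10^-4 M
At equilibrium [HA] = 0.29 − 1.00 × 10^-4 = 2.90 × 10^-1 M
Ka = [H+][A-]/[HA] = (1.00 × 10^-4)² / 2.90 × 10^-1 = 3.4 × 10^-8

Ka = 3.4 × 10^-8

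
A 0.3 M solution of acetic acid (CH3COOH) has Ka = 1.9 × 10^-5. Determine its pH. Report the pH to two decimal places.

CH3COOH ⇌ CH3COO- + H+
From the ICE table, Ka = x²/(0.3 − x) = 1.9 × 10^-5.
Assume x ≪ 0.3: x ≈ √(1.9 × 10^-5 × 0.3) = 2.39 × 10^-3 M
Check: 0.8% ionized — well under 5%, approximation valid.
pH = −log[H+] = −log(2.39 × 10^-3) = 2.62

pH = 2.62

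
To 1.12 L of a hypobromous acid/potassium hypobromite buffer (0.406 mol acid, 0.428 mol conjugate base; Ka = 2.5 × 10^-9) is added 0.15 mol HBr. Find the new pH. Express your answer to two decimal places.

Added H+ converts OBr- to HOBr: HOBr → 0.556 mol, OBr- → 0.278 mol.
pKa = −log(2.5 × 10^-9) = 8.602
pH = pKa + log(n_OBr-/n_HOBr) = 8.602 + log(0.278/0.556) = 8.602 + (-0.301)

pH = 8.30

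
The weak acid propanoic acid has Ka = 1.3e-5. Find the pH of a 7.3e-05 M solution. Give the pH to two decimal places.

CH3CH2COOH ⇌ CH3CH2COO- + H+
Let x = [H+] at equilibrium. Ka = x²/(7.3e-05 − x).
Here C₀/Ka ≈ 5.62, so the small-x approximation fails. Use the quadratic:
x = (−Ka + √(Ka² + 4·Ka·C₀))/2 = 2.50 × 10^-5 M
pH = −log(2.50 × 10^-5) = 4.60

pH = 4.60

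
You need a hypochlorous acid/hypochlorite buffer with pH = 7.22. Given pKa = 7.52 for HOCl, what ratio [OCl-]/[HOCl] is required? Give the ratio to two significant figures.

ratio = 0.50

pH = pKa + log(r) ⇒ log(r) = 7.22 − 7.52 = -0.30
r = [OCl-]/[HOCl] = 10^(-0.30) = 0.501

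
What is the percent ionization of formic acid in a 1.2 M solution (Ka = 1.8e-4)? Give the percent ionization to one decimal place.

HCOOH ⇌ HCOO- + H+; let x = [H+] at equilibrium.
x ≈ √(Ka·C₀) = √(1.8 × 10^-4 × 1.2) = 1.47 × 10^-2 M
Fraction ionized = 1.47 × 10^-2 / 1.2 = 0.0123 → 1.2%

1.2%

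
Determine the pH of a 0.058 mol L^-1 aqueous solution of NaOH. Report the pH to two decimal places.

NaOH is a strong base; [OH-] = 0.058 M.
pOH = -log(0.058) = 1.24
pH = 14.00 - 1.24 = 12.76

pH = 12.76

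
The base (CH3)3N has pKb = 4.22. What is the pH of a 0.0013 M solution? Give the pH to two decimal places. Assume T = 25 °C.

(CH3)3N + H2O ⇌ (CH3)3NH+ + OH-
Kb = 10^(−4.22) = 6.03 × 10^-5
From the ICE table, Kb = [OH-]²/(0.0013 − [OH-]) = 6.03 × 10^-5.
The 5% rule fails; solving [OH-]² + Kb·[OH-] − Kb·C₀ = 0 exactly:
[OH-] = (−Kb + √(Kb² + 4·Kb·C₀))/2 = 2.51 × 10^-4 M
pOH = 3.60, so pH = 14.00 − pOH = 10.40

pH = 10.40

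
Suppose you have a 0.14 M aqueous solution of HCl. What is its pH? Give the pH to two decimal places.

pH = 0.85

HCl is a strong acid and dissociates completely, so [H+] = 0.14 M.
pH = -log(0.14) = 0.85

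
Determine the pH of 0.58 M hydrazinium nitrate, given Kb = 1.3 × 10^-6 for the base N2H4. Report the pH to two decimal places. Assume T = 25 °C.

N2H5+ is the conjugate acid of the weak base N2H4.
Ka = Kw/Kb = 1.0×10^-14 / 1.3 × 10^-6 = 7.69 × 10^-9
Ka = x²/(0.58 − x) = 7.69 × 10^-9
Since Ka ≪ C₀, x ≈ √(Ka·C₀) = 6.68 × 10^-5 M.
Check: 0.012% ionized — well under 5%, approximation valid.
pH = −log(6.68 × 10^-5) = 4.18

pH = 4.18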